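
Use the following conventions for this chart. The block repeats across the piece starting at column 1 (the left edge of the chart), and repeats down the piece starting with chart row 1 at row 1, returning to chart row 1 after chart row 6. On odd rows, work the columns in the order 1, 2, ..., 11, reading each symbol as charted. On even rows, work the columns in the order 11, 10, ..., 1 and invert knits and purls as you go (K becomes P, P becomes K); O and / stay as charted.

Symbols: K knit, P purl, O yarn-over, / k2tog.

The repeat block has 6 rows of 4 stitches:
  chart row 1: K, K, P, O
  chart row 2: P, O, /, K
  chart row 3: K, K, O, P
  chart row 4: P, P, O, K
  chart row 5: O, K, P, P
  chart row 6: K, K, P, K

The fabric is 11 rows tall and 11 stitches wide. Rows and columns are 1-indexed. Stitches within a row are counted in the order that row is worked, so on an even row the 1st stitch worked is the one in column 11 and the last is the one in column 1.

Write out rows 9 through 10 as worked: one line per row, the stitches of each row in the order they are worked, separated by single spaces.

Row 9: chart row 3, RS - tile across columns 1-11 and work as-is.
Row 10: chart row 4, WS - tiled (columns 1-11): P P O K P P O K P P O; work from column 11 back to 1 with K<->P swapped.

== ROWS AS WORKED ==
K K O P K K O P K K O
O K K P O K K P O K K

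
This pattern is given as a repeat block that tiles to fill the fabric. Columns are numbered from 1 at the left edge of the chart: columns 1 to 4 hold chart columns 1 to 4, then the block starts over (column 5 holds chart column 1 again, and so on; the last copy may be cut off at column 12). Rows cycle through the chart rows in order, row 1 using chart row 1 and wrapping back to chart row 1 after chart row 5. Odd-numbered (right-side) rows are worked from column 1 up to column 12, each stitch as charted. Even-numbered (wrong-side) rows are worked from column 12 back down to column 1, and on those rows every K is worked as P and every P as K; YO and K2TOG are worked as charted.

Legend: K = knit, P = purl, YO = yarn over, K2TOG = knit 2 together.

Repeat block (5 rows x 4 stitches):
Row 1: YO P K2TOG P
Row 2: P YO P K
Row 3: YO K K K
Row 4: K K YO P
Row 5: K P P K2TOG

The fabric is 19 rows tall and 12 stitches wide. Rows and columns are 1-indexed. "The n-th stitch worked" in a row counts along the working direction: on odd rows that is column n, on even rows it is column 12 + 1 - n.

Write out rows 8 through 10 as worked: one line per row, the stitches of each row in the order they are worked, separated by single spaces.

== ROWS AS WORKED ==
P P P YO P P P YO P P P YO
K K YO P K K YO P K K YO P
K2TOG K K P K2TOG K K P K2TOG K K P

Derivation:
Row 8: chart row 3, WS - tiled (columns 1-12): YO K K K YO K K K YO K K K; work from column 12 back to 1 with K<->P swapped.
Row 9: chart row 4, RS - tile across columns 1-12 and work as-is.
Row 10: chart row 5, WS - tiled (columns 1-12): K P P K2TOG K P P K2TOG K P P K2TOG; work from column 12 back to 1 with K<->P swapped.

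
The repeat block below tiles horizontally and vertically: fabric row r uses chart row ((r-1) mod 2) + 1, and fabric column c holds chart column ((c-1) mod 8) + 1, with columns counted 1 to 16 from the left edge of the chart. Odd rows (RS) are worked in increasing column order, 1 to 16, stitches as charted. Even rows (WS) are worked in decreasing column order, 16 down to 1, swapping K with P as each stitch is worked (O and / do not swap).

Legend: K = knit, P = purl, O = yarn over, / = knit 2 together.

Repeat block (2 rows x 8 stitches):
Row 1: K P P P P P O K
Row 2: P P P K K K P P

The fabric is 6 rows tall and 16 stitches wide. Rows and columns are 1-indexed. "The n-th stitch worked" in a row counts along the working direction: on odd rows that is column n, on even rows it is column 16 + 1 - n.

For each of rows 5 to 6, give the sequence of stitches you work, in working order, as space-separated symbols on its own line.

Row 5: chart row 1, RS - tile across columns 1-16 and work as-is.
Row 6: chart row 2, WS - tiled (columns 1-16): P P P K K K P P P P P K K K P P; work from column 16 back to 1 with K<->P swapped.

== ROWS AS WORKED ==
K P P P P P O K K P P P P P O K
K K P P P K K K K K P P P K K K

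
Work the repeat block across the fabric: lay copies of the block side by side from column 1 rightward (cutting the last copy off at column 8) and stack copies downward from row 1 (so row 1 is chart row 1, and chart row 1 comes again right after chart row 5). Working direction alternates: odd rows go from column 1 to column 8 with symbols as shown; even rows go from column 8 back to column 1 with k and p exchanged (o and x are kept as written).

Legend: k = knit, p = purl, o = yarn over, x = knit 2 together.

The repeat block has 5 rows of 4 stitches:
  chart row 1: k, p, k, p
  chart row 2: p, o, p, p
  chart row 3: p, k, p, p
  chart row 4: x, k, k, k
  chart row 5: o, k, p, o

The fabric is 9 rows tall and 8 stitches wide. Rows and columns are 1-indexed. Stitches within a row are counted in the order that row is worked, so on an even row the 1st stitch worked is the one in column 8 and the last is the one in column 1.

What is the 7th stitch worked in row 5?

Stitch:
p

Derivation:
For row 5: chart row = ((5-1) mod 5) + 1 = 5; this is a RS (odd) row.
Chart row 5 tiled across columns 1-8: o k p o o k p o
Right side: take the tiled row as-is (worked left to right from column 1).
Counting 7 along the worked row gives p.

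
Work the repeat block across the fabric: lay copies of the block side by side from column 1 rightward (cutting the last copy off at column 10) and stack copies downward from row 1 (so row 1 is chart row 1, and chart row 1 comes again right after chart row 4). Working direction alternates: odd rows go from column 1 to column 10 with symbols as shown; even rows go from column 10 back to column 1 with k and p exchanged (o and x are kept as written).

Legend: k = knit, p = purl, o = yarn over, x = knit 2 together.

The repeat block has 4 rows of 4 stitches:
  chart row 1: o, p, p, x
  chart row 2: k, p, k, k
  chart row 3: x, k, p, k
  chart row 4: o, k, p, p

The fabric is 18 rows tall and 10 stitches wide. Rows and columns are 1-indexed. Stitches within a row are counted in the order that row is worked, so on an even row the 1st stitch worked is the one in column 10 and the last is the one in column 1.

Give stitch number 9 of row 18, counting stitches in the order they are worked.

Row 18: (18-1) mod 4 = 1, so use chart row 2. Even row -> WS.
Chart row 2 tiled across columns 1-10: k p k k k p k k k p
Wrong side: read the tiled row from column 10 down to 1 and exchange k with p (leave o, x).
Row 18 as worked: k p p p k p p p k p
Counting 9 along the worked row gives k.

== STITCH ==
k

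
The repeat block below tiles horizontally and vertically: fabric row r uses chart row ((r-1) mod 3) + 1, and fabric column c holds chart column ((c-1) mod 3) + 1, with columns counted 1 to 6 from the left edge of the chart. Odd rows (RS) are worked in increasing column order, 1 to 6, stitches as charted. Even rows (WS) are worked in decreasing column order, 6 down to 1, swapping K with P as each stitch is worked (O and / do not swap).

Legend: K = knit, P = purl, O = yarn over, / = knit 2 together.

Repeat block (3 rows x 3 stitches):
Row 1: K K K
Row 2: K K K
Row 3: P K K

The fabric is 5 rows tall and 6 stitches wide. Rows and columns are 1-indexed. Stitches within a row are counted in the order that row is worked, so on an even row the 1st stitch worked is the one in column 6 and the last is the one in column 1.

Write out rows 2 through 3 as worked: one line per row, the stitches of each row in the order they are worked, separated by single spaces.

== ROWS AS WORKED ==
P P P P P P
P K K P K K

Derivation:
Row 2: chart row 2, WS - tiled (columns 1-6): K K K K K K; work from column 6 back to 1 with K<->P swapped.
Row 3: chart row 3, RS - tile across columns 1-6 and work as-is.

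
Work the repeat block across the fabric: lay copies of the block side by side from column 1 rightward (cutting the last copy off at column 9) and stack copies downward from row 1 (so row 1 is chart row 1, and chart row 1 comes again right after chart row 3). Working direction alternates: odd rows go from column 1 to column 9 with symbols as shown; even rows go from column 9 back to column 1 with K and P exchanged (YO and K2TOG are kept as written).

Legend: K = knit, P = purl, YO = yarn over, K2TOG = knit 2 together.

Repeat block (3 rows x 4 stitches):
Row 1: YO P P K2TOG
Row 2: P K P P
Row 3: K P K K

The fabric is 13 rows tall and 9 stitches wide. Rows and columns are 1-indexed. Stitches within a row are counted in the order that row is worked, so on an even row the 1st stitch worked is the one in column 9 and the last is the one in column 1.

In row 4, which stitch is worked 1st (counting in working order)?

Row 4: (4-1) mod 3 = 0, so use chart row 1. Even row -> WS.
Chart row 1 tiled across columns 1-9: YO P P K2TOG YO P P K2TOG YO
Wrong side: read the tiled row from column 9 down to 1 and exchange K with P (leave YO, K2TOG).
Row 4 as worked: YO K2TOG K K YO K2TOG K K YO
Stitch 1 in working order -> YO

== STITCH ==
YO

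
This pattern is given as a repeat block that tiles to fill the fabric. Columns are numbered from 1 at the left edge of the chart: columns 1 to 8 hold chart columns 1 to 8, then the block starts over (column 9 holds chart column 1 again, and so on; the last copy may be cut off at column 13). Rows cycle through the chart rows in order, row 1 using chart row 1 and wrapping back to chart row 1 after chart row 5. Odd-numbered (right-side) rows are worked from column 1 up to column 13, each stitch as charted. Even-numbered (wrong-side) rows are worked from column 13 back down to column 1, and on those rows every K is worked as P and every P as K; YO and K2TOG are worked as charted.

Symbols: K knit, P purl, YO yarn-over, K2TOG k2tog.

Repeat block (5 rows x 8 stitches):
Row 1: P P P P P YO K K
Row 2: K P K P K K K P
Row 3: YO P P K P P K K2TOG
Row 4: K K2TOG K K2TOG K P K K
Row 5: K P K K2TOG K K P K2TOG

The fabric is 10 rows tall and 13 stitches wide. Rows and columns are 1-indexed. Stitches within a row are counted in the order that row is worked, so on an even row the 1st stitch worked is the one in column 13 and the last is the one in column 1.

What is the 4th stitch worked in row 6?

For row 6: chart row = ((6-1) mod 5) + 1 = 1; this is a WS (even) row.
Chart row 1 tiled across columns 1-13: P P P P P YO K K P P P P P
WS row: flip the tiled sequence (start at column 13) and apply K<->P; YO and K2TOG stay.
Row 6 as worked: K K K K K P P YO K K K K K
The 4th stitch worked is K.

Stitch:
K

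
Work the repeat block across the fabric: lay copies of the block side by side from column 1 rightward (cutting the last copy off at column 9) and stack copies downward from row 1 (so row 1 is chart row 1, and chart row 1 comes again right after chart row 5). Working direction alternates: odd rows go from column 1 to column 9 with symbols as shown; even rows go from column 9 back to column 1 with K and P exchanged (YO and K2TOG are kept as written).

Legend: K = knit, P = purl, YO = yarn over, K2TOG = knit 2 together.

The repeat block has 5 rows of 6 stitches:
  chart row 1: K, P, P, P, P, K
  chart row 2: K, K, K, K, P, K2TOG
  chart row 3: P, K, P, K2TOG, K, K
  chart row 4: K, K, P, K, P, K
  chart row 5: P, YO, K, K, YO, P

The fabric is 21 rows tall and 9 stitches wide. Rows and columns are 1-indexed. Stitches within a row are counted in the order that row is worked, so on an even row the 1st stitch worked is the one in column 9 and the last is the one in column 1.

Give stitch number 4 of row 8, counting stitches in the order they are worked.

Stitch:
P

Derivation:
For row 8: chart row = ((8-1) mod 5) + 1 = 3; this is a WS (even) row.
Chart row 3 tiled across columns 1-9: P K P K2TOG K K P K P
WS: work from column 9 back to column 1 (reverse the tiled row), swapping K<->P (YO and K2TOG unchanged).
Row 8 as worked: K P K P P K2TOG K P K
The 4th stitch worked is P.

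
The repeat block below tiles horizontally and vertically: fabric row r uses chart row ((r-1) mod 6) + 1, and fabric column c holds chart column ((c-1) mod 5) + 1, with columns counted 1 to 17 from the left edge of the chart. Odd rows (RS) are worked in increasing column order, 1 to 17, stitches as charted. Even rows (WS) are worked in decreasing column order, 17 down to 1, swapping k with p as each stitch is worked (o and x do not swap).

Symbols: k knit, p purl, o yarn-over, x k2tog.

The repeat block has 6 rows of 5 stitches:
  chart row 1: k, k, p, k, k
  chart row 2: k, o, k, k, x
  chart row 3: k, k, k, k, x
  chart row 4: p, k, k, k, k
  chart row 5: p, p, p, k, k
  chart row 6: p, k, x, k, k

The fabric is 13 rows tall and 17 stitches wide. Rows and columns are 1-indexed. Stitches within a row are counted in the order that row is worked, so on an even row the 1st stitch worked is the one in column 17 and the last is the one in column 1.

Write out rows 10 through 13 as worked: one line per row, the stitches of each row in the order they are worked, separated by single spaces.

Row 10: chart row 4, WS - tiled (columns 1-17): p k k k k p k k k k p k k k k p k; work from column 17 back to 1 with k<->p swapped.
Row 11: chart row 5, RS - tile across columns 1-17 and work as-is.
Row 12: chart row 6, WS - tiled (columns 1-17): p k x k k p k x k k p k x k k p k; work from column 17 back to 1 with k<->p swapped.
Row 13: chart row 1, RS - tile across columns 1-17 and work as-is.

== ROWS AS WORKED ==
p k p p p p k p p p p k p p p p k
p p p k k p p p k k p p p k k p p
p k p p x p k p p x p k p p x p k
k k p k k k k p k k k k p k k k k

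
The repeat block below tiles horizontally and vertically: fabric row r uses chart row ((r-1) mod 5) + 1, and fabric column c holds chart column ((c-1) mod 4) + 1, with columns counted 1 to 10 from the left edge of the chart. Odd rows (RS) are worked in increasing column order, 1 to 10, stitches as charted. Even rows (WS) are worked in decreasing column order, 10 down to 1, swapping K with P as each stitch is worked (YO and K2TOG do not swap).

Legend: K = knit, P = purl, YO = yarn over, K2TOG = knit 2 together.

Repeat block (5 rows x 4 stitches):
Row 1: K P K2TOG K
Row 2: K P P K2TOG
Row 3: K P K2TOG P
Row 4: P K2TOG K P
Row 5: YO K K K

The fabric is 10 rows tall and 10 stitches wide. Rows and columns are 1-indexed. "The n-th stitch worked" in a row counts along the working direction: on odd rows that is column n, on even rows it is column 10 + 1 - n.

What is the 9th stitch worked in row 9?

Result:
P

Derivation:
Row 9: (9-1) mod 5 = 3, so use chart row 4. Odd row -> RS.
Chart row 4 tiled across columns 1-10: P K2TOG K P P K2TOG K P P K2TOG
RS row: no reversal, no swap; stitch n worked = column n.
Counting 9 along the worked row gives P.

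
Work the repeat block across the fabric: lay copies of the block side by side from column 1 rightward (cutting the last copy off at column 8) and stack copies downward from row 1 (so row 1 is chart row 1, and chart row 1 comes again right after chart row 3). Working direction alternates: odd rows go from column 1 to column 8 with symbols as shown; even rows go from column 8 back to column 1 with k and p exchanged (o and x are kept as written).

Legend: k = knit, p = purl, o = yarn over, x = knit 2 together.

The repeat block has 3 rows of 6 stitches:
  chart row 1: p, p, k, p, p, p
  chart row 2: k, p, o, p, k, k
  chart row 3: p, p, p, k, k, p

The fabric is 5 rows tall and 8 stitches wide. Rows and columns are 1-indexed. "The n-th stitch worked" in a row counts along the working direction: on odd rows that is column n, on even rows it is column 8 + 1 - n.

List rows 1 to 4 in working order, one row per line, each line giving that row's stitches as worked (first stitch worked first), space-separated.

== ROWS AS WORKED ==
p p k p p p p p
k p p p k o k p
p p p k k p p p
k k k k k p k k

Derivation:
Row 1: chart row 1, RS - tile across columns 1-8 and work as-is.
Row 2: chart row 2, WS - tiled (columns 1-8): k p o p k k k p; work from column 8 back to 1 with k<->p swapped.
Row 3: chart row 3, RS - tile across columns 1-8 and work as-is.
Row 4: chart row 1, WS - tiled (columns 1-8): p p k p p p p p; work from column 8 back to 1 with k<->p swapped.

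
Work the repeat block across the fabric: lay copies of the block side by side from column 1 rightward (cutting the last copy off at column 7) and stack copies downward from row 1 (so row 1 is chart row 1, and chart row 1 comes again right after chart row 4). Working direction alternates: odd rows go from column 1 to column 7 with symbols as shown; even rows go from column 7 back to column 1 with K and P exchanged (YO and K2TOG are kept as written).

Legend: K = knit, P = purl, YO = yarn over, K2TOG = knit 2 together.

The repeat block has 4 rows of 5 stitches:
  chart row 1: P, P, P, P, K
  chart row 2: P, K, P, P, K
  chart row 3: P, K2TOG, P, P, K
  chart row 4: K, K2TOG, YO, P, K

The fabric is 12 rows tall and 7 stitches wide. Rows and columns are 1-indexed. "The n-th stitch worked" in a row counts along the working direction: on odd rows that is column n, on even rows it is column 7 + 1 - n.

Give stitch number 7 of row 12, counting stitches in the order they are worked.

Row 12: (12-1) mod 4 = 3, so use chart row 4. Even row -> WS.
Chart row 4 tiled across columns 1-7: K K2TOG YO P K K K2TOG
WS row: flip the tiled sequence (start at column 7) and apply K<->P; YO and K2TOG stay.
Row 12 as worked: K2TOG P P K YO K2TOG P
Counting 7 along the worked row gives P.

Stitch:
P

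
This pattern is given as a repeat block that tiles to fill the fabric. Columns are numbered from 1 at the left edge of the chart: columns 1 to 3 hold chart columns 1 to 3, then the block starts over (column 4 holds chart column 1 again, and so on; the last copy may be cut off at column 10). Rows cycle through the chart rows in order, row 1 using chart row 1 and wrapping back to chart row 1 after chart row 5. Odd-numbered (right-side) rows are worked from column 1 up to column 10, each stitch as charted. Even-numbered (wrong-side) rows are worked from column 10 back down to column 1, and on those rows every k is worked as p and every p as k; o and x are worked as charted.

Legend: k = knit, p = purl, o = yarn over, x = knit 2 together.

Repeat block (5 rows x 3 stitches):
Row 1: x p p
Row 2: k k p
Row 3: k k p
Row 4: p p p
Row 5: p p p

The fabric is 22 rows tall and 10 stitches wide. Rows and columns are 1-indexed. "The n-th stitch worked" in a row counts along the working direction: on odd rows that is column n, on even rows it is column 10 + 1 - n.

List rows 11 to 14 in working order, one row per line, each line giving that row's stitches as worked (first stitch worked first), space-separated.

Row 11: chart row 1, RS - tile across columns 1-10 and work as-is.
Row 12: chart row 2, WS - tiled (columns 1-10): k k p k k p k k p k; work from column 10 back to 1 with k<->p swapped.
Row 13: chart row 3, RS - tile across columns 1-10 and work as-is.
Row 14: chart row 4, WS - tiled (columns 1-10): p p p p p p p p p p; work from column 10 back to 1 with k<->p swapped.

Rows as worked:
x p p x p p x p p x
p k p p k p p k p p
k k p k k p k k p k
k k k k k k k k k k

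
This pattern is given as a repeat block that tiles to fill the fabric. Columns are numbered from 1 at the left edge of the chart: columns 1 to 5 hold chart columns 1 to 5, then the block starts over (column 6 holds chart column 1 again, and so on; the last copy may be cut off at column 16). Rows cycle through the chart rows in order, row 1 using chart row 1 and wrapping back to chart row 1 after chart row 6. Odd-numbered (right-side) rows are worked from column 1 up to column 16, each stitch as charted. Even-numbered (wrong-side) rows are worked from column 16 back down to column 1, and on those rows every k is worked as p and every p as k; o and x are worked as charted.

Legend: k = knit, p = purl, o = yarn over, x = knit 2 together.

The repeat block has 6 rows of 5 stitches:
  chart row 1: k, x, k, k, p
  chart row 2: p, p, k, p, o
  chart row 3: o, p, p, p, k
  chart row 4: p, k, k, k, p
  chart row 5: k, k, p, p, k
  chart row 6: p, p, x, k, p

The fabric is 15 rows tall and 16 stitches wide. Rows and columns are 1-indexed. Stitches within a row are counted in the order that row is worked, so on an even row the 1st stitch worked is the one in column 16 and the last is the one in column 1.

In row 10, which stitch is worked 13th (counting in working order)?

Result:
p

Derivation:
For row 10: chart row = ((10-1) mod 6) + 1 = 4; this is a WS (even) row.
Chart row 4 tiled across columns 1-16: p k k k p p k k k p p k k k p p
Wrong side: read the tiled row from column 16 down to 1 and exchange k with p (leave o, x).
Row 10 as worked: k k p p p k k p p p k k p p p k
Stitch 13 in working order -> p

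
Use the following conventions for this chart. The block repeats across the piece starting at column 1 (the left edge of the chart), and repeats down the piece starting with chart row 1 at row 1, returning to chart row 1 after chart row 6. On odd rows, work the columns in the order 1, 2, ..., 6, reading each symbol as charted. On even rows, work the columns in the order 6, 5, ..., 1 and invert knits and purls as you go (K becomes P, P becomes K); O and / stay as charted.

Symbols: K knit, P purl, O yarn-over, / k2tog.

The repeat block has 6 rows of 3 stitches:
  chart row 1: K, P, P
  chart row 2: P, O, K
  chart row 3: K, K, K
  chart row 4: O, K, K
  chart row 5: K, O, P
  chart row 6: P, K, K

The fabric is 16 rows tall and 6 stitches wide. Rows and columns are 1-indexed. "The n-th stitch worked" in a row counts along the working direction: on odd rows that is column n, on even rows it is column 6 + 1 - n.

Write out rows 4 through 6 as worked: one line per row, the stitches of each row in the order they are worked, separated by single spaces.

Rows as worked:
P P O P P O
K O P K O P
P P K P P K

Derivation:
Row 4: chart row 4, WS - tiled (columns 1-6): O K K O K K; work from column 6 back to 1 with K<->P swapped.
Row 5: chart row 5, RS - tile across columns 1-6 and work as-is.
Row 6: chart row 6, WS - tiled (columns 1-6): P K K P K K; work from column 6 back to 1 with K<->P swapped.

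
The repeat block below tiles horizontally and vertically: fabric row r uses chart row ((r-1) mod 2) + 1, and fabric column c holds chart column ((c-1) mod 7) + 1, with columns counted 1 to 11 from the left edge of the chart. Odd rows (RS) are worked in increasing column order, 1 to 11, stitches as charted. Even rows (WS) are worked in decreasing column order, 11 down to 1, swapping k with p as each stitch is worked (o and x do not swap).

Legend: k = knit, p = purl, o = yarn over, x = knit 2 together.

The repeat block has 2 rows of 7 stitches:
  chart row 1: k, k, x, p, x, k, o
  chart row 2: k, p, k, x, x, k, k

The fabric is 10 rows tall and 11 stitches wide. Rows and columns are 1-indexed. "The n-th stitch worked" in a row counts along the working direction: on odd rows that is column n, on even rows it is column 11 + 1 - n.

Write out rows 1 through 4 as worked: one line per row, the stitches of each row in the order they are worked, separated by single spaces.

== ROWS AS WORKED ==
k k x p x k o k k x p
x p k p p p x x p k p
k k x p x k o k k x p
x p k p p p x x p k p

Derivation:
Row 1: chart row 1, RS - tile across columns 1-11 and work as-is.
Row 2: chart row 2, WS - tiled (columns 1-11): k p k x x k k k p k x; work from column 11 back to 1 with k<->p swapped.
Row 3: chart row 1, RS - tile across columns 1-11 and work as-is.
Row 4: chart row 2, WS - tiled (columns 1-11): k p k x x k k k p k x; work from column 11 back to 1 with k<->p swapped.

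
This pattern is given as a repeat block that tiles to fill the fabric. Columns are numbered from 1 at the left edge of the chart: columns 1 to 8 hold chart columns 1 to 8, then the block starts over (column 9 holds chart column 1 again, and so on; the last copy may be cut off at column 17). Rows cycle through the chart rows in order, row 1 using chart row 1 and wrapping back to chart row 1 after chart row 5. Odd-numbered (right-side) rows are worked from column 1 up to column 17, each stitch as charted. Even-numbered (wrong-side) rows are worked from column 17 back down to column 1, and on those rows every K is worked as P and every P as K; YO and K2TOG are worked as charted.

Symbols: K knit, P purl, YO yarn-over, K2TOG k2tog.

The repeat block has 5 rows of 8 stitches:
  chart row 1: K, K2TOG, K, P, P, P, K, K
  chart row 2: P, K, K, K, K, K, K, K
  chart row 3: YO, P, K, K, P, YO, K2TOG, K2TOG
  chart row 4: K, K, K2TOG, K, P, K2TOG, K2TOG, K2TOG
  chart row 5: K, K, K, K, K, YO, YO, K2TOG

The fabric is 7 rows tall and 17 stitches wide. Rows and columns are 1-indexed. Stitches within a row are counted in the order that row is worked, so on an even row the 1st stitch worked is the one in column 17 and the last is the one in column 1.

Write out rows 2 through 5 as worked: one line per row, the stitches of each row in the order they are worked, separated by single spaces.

Row 2: chart row 2, WS - tiled (columns 1-17): P K K K K K K K P K K K K K K K P; work from column 17 back to 1 with K<->P swapped.
Row 3: chart row 3, RS - tile across columns 1-17 and work as-is.
Row 4: chart row 4, WS - tiled (columns 1-17): K K K2TOG K P K2TOG K2TOG K2TOG K K K2TOG K P K2TOG K2TOG K2TOG K; work from column 17 back to 1 with K<->P swapped.
Row 5: chart row 5, RS - tile across columns 1-17 and work as-is.

Rows as worked:
K P P P P P P P K P P P P P P P K
YO P K K P YO K2TOG K2TOG YO P K K P YO K2TOG K2TOG YO
P K2TOG K2TOG K2TOG K P K2TOG P P K2TOG K2TOG K2TOG K P K2TOG P P
K K K K K YO YO K2TOG K K K K K YO YO K2TOG K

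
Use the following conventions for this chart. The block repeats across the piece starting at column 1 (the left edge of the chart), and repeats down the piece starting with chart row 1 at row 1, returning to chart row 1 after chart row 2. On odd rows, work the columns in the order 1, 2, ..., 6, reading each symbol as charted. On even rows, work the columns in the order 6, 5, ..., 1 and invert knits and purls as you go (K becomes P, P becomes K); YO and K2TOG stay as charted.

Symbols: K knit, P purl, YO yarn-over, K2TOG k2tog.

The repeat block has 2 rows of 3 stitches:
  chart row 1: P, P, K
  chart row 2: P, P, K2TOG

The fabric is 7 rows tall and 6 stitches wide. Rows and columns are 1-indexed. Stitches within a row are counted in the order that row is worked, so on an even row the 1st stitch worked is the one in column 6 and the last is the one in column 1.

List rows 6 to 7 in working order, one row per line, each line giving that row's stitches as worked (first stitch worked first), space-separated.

Result:
K2TOG K K K2TOG K K
P P K P P K

Derivation:
Row 6: chart row 2, WS - tiled (columns 1-6): P P K2TOG P P K2TOG; work from column 6 back to 1 with K<->P swapped.
Row 7: chart row 1, RS - tile across columns 1-6 and work as-is.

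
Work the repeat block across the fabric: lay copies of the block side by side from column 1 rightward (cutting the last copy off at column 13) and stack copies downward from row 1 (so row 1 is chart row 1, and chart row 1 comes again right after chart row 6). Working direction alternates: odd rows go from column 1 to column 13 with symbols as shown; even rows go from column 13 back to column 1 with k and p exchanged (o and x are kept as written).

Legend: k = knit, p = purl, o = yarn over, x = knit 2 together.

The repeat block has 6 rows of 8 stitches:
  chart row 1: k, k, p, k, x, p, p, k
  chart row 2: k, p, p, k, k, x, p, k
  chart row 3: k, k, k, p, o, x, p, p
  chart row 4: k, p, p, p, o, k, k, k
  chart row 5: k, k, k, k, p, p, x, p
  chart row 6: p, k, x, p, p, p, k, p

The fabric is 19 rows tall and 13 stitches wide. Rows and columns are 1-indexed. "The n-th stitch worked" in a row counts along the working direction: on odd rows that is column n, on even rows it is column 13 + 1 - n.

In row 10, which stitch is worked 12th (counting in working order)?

Row 10: (10-1) mod 6 = 3, so use chart row 4. Even row -> WS.
Chart row 4 tiled across columns 1-13: k p p p o k k k k p p p o
WS: work from column 13 back to column 1 (reverse the tiled row), swapping k<->p (o and x unchanged).
Row 10 as worked: o k k k p p p p o k k k p
Stitch 12 in working order -> k

Stitch:
k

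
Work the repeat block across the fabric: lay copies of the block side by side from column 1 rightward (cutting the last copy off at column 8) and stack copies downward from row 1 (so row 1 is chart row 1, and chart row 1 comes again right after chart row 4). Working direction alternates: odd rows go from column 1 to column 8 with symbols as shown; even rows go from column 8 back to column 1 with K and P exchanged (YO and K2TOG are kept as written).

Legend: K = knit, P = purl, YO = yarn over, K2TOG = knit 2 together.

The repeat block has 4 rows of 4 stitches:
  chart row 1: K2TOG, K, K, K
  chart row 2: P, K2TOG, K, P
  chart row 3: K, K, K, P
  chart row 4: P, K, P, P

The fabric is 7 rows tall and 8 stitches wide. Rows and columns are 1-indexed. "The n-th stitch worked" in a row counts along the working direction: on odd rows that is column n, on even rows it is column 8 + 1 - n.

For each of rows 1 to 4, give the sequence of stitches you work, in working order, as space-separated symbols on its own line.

Row 1: chart row 1, RS - tile across columns 1-8 and work as-is.
Row 2: chart row 2, WS - tiled (columns 1-8): P K2TOG K P P K2TOG K P; work from column 8 back to 1 with K<->P swapped.
Row 3: chart row 3, RS - tile across columns 1-8 and work as-is.
Row 4: chart row 4, WS - tiled (columns 1-8): P K P P P K P P; work from column 8 back to 1 with K<->P swapped.

Rows as worked:
K2TOG K K K K2TOG K K K
K P K2TOG K K P K2TOG K
K K K P K K K P
K K P K K K P K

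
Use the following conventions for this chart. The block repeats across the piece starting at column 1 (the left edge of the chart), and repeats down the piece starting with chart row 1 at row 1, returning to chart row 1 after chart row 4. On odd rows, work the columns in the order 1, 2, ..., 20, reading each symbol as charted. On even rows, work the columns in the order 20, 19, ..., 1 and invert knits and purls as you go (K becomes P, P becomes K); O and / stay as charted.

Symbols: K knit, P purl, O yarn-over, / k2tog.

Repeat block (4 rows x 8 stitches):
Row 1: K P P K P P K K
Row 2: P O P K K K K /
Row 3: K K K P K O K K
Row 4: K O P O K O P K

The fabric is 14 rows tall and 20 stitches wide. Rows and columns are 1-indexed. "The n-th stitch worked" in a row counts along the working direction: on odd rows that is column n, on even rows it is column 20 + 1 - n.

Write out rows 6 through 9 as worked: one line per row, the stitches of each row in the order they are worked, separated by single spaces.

Rows as worked:
P K O K / P P P P K O K / P P P P K O K
K K K P K O K K K K K P K O K K K K K P
O K O P P K O P O K O P P K O P O K O P
K P P K P P K K K P P K P P K K K P P K

Derivation:
Row 6: chart row 2, WS - tiled (columns 1-20): P O P K K K K / P O P K K K K / P O P K; work from column 20 back to 1 with K<->P swapped.
Row 7: chart row 3, RS - tile across columns 1-20 and work as-is.
Row 8: chart row 4, WS - tiled (columns 1-20): K O P O K O P K K O P O K O P K K O P O; work from column 20 back to 1 with K<->P swapped.
Row 9: chart row 1, RS - tile across columns 1-20 and work as-is.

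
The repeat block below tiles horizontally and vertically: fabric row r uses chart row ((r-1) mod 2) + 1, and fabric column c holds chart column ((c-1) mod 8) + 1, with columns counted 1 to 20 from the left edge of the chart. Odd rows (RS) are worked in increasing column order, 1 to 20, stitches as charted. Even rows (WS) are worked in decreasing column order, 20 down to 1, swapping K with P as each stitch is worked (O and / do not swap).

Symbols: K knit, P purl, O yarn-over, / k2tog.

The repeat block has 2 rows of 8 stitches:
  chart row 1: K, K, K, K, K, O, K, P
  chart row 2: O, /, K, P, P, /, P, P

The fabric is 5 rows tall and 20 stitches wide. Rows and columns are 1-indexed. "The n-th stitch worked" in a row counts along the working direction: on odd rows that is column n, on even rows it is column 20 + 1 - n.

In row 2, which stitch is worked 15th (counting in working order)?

Stitch:
/

Derivation:
Row 2 uses chart row ((2-1) mod 2)+1 = 2. Row 2 is even, so WS.
Chart row 2 tiled across columns 1-20: O / K P P / P P O / K P P / P P O / K P
WS: work from column 20 back to column 1 (reverse the tiled row), swapping K<->P (O and / unchanged).
Row 2 as worked: K P / O K K / K K P / O K K / K K P / O
Counting 15 along the worked row gives /.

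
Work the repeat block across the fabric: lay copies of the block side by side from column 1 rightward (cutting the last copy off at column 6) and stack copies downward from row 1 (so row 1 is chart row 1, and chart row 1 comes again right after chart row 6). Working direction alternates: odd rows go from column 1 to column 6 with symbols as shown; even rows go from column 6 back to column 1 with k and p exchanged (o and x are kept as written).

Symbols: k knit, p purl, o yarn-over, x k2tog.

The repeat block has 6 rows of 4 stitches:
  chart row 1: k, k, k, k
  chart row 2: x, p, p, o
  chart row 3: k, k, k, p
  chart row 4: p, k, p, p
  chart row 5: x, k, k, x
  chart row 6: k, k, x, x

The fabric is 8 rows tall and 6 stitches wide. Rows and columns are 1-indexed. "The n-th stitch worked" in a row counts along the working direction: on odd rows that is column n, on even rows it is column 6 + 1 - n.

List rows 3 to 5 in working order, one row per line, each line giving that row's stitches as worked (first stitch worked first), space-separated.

== ROWS AS WORKED ==
k k k p k k
p k k k p k
x k k x x k

Derivation:
Row 3: chart row 3, RS - tile across columns 1-6 and work as-is.
Row 4: chart row 4, WS - tiled (columns 1-6): p k p p p k; work from column 6 back to 1 with k<->p swapped.
Row 5: chart row 5, RS - tile across columns 1-6 and work as-is.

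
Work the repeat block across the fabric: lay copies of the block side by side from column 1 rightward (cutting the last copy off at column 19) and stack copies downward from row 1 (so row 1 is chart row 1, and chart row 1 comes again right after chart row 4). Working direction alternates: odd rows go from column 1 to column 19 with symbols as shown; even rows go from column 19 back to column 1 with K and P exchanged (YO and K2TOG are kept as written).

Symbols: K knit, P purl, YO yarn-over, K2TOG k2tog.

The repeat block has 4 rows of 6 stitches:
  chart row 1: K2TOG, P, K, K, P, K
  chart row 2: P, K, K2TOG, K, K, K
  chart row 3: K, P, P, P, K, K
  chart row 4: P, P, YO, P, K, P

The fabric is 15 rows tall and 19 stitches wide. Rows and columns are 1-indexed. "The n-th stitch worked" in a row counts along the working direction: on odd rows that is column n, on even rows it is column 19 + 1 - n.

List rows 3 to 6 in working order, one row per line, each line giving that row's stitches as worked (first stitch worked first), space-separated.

== ROWS AS WORKED ==
K P P P K K K P P P K K K P P P K K K
K K P K YO K K K P K YO K K K P K YO K K
K2TOG P K K P K K2TOG P K K P K K2TOG P K K P K K2TOG
K P P P K2TOG P K P P P K2TOG P K P P P K2TOG P K

Derivation:
Row 3: chart row 3, RS - tile across columns 1-19 and work as-is.
Row 4: chart row 4, WS - tiled (columns 1-19): P P YO P K P P P YO P K P P P YO P K P P; work from column 19 back to 1 with K<->P swapped.
Row 5: chart row 1, RS - tile across columns 1-19 and work as-is.
Row 6: chart row 2, WS - tiled (columns 1-19): P K K2TOG K K K P K K2TOG K K K P K K2TOG K K K P; work from column 19 back to 1 with K<->P swapped.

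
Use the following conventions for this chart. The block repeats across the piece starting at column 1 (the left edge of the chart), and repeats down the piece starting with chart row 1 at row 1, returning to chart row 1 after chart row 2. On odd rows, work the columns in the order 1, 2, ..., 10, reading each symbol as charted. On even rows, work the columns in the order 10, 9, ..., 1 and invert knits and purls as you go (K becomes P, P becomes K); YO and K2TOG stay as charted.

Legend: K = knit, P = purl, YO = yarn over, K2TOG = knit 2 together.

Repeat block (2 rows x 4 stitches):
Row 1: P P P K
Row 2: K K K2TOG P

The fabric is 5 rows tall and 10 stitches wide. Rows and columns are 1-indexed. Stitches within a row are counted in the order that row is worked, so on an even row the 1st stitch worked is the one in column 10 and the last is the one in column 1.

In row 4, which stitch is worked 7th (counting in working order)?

For row 4: chart row = ((4-1) mod 2) + 1 = 2; this is a WS (even) row.
Chart row 2 tiled across columns 1-10: K K K2TOG P K K K2TOG P K K
Wrong side: read the tiled row from column 10 down to 1 and exchange K with P (leave YO, K2TOG).
Row 4 as worked: P P K K2TOG P P K K2TOG P P
Counting 7 along the worked row gives K.

Stitch:
K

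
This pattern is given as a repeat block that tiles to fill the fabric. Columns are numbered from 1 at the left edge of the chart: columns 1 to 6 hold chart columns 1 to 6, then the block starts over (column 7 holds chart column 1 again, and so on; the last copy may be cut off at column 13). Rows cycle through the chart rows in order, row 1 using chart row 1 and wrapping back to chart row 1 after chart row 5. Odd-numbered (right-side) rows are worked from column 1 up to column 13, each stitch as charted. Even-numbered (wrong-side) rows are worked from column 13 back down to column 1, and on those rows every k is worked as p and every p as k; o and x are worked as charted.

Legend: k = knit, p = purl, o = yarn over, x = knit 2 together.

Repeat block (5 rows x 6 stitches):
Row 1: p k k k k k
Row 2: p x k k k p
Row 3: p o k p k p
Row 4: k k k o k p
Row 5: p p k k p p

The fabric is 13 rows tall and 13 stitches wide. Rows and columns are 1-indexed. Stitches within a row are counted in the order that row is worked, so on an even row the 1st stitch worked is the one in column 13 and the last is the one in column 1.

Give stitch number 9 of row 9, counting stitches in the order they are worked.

== STITCH ==
k

Derivation:
For row 9: chart row = ((9-1) mod 5) + 1 = 4; this is a RS (odd) row.
Chart row 4 tiled across columns 1-13: k k k o k p k k k o k p k
RS row: no reversal, no swap; stitch n worked = column n.
The 9th stitch worked is k.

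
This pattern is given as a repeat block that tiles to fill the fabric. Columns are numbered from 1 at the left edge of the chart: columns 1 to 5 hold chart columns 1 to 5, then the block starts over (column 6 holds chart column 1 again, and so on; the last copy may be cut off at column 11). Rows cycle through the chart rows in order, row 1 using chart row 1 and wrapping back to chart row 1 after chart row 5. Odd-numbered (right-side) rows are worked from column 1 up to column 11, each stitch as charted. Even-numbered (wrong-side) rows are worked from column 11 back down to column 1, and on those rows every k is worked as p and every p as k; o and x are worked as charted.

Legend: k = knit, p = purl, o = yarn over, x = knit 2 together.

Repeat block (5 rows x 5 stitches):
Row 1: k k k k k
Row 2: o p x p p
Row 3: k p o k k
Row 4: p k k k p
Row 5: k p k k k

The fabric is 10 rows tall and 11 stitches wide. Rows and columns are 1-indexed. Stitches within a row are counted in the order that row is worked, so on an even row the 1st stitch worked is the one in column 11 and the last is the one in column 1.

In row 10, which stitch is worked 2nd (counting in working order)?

Row 10: (10-1) mod 5 = 4, so use chart row 5. Even row -> WS.
Chart row 5 tiled across columns 1-11: k p k k k k p k k k k
WS: work from column 11 back to column 1 (reverse the tiled row), swapping k<->p (o and x unchanged).
Row 10 as worked: p p p p k p p p p k p
Counting 2 along the worked row gives p.

Stitch:
p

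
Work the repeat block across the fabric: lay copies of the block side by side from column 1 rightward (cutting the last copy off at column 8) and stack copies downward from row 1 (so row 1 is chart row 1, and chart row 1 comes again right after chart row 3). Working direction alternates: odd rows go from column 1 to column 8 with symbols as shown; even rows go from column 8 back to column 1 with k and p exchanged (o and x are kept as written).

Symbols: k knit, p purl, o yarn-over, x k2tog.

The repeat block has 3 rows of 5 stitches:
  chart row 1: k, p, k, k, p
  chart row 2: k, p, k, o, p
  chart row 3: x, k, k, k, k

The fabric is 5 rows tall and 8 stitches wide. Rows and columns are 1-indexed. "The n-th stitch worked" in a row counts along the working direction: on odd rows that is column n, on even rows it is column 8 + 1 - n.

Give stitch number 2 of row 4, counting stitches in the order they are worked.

Stitch:
k

Derivation:
Row 4 uses chart row ((4-1) mod 3)+1 = 1. Row 4 is even, so WS.
Chart row 1 tiled across columns 1-8: k p k k p k p k
WS row: flip the tiled sequence (start at column 8) and apply k<->p; o and x stay.
Row 4 as worked: p k p k p p k p
The 2nd stitch worked is k.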